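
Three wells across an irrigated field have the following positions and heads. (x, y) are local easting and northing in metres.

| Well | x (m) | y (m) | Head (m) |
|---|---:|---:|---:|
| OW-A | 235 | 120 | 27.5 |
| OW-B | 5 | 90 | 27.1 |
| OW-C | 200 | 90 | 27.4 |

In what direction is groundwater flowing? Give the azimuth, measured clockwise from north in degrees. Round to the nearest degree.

Three-point gradient (reference OW-A): Δ to OW-B = (-230, -30, -0.4), Δ to OW-C = (-35, -30, -0.1).
∂h/∂x = +0.001538, ∂h/∂y = +0.001538 (det = 5850).
Flow direction (−∇h) has components (-0.001538 E, -0.001538 N).
Azimuth = atan2(E, N) = atan2(-0.001538, -0.001538) = 225.0° ≈ 225°.

225°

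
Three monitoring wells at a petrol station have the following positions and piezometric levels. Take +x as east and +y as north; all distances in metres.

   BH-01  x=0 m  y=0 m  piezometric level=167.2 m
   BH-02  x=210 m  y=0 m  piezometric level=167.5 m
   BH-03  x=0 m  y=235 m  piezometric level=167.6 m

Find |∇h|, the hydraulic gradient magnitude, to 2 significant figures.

0.0022

∂h/∂x = (167.5 − 167.2) / (210 − 0) = +0.001429
∂h/∂y = (167.6 − 167.2) / (235 − 0) = +0.001702
|∇h| = √(0.001429² + 0.001702²) = 0.002222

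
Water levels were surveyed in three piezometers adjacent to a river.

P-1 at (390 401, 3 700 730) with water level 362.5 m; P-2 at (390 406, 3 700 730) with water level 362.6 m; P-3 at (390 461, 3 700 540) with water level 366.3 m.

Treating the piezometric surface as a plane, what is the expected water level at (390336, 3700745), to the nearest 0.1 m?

361.0 m

With h = a·x + b·y + c and P-1 as origin, the differences give:
  5·a + 0·b = +0.1
  60·a + (-190)·b = +3.8
Eliminate b (×(-190) and ×0, subtract): -950·a = -19.00 → a = ∂h/∂x = +0.02000
Back-substitute: b = ∂h/∂y = -0.01368.
h(390336, 3700745) = 362.5 + (+0.02000)·(-65) + (-0.01368)·(15) = 362.5 -1.300 -0.205 = 360.995 m.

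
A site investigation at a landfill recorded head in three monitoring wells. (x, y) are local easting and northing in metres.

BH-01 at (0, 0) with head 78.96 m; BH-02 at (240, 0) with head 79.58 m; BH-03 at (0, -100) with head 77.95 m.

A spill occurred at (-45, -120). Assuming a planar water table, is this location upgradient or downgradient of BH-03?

∂h/∂x = (79.58 − 78.96) / (240 − 0) = +0.002583
∂h/∂y = (77.95 − 78.96) / (-100 − 0) = +0.01010
Head at (-45, -120) = 78.96 + (+0.002583)·(-45) + (+0.01010)·(-120) = 77.63 m.
That is lower than the 77.95 m at BH-03, so the point is downgradient.

downgradient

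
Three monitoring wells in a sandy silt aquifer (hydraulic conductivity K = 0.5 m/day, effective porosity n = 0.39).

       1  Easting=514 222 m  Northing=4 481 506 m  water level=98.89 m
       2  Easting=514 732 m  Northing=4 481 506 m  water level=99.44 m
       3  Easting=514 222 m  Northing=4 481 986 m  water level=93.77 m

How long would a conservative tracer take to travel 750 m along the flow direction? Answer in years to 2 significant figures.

∂h/∂x = (99.44 − 98.89) / (514732 − 514222) = +0.001078
∂h/∂y = (93.77 − 98.89) / (4481986 − 4481506) = -0.01067
|∇h| = √(0.001078² + -0.01067²) = 0.01072
Seepage velocity v = K·i/n = 0.5 × 0.01072 / 0.39 = 0.01374 m/day.
t = 750 / 0.01374 = 5.459e+04 days = 149 years.

150 years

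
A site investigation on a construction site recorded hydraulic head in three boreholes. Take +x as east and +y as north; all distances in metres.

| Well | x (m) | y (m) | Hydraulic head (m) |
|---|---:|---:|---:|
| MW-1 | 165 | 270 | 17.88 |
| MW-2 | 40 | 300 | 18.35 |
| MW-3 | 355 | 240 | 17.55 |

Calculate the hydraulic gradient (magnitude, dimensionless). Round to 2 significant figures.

With h = a·x + b·y + c and MW-1 as origin, the differences give:
  (-125)·a + 30·b = +0.47
  190·a + (-30)·b = -0.33
Eliminate b (×(-30) and ×30, subtract): -1950·a = -4.200 → a = ∂h/∂x = +0.002154
Back-substitute: b = ∂h/∂y = +0.02464.
|∇h| = √(0.002154² + 0.02464²) = 0.02473

0.025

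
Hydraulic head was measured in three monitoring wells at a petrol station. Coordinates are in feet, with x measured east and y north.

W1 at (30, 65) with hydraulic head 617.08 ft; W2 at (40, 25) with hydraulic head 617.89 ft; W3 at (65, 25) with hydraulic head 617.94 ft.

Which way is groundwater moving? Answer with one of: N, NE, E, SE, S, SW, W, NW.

N

With h = a·x + b·y + c and W1 as origin, the differences give:
  10·a + (-40)·b = +0.81
  35·a + (-40)·b = +0.86
Eliminate b (×(-40) and ×(-40), subtract): 1000·a = 2.000 → a = ∂h/∂x = +0.002000
Back-substitute: b = ∂h/∂y = -0.01975.
Flow = −∇h = (-0.002000 east, +0.01975 north), which points north.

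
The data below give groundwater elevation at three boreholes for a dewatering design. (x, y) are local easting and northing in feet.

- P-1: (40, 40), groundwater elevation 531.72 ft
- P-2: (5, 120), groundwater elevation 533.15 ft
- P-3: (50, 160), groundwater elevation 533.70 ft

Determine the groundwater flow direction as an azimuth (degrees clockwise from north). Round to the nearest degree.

With h = a·x + b·y + c and P-1 as origin, the differences give:
  (-35)·a + 80·b = +1.43
  10·a + 120·b = +1.98
Eliminate b (×120 and ×80, subtract): -5000·a = 13.200 → a = ∂h/∂x = -0.002640
Back-substitute: b = ∂h/∂y = +0.01672.
Flow direction (−∇h) has components (+0.002640 E, -0.01672 N).
Azimuth = atan2(E, N) = atan2(+0.002640, -0.01672) = 171.0° ≈ 171°.

171°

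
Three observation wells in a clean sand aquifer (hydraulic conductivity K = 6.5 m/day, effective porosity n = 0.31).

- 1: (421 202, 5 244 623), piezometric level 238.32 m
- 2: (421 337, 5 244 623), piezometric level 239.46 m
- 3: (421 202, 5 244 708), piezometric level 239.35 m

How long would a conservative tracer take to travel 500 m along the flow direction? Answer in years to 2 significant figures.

4.4 years

∂h/∂x = (239.46 − 238.32) / (421337 − 421202) = +0.008444
∂h/∂y = (239.35 − 238.32) / (5244708 − 5244623) = +0.01212
|∇h| = √(0.008444² + 0.01212²) = 0.01477
Seepage velocity v = K·i/n = 6.5 × 0.01477 / 0.31 = 0.3097 m/day.
t = 500 / 0.3097 = 1614 days = 4.42 years.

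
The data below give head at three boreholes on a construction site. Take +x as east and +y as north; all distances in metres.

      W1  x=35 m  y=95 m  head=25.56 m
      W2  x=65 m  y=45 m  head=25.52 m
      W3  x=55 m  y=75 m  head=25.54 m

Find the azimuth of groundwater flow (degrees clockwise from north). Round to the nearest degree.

Taking W1 as reference: W2−W1 = (30, -50, -0.04); W3−W1 = (20, -20, -0.02).
Determinant of the coordinate differences = 30·(-20) − 20·(-50) = 400.
∂h/∂x = [(-0.04)·(-20) − (-0.02)·(-50)] / 400 = -0.0005000
∂h/∂y = [30·(-0.02) − 20·(-0.04)] / 400 = +0.0005000
Flow direction (−∇h) has components (+0.0005000 E, -0.0005000 N).
Azimuth = atan2(E, N) = atan2(+0.0005000, -0.0005000) = 135.0° ≈ 135°.

135°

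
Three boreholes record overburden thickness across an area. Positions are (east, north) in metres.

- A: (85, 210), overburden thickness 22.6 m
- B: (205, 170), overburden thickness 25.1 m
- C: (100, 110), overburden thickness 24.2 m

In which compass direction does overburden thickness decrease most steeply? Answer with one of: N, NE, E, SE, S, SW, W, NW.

NW

Differences from A: to B (Δx, Δy, Δh) = (120, -40, +2.5); to C = (15, -100, +1.6).
Determinant of the coordinate differences = 120·(-100) − 15·(-40) = -11400.
∂d/∂x = [(+2.5)·(-100) − (+1.6)·(-40)] / -11400 = +0.01632
∂d/∂y = [120·(+1.6) − 15·(+2.5)] / -11400 = -0.01355
Steepest decrease is along −∇f = (-0.01632 E, +0.01355 N) → northwest.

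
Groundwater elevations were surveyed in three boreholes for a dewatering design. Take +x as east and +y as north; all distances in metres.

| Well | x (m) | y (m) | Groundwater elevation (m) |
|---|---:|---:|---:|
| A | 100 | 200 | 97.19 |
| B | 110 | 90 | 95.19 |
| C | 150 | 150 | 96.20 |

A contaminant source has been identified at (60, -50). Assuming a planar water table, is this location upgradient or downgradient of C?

downgradient

With h = a·x + b·y + c and A as origin, the differences give:
  10·a + (-110)·b = -2.00
  50·a + (-50)·b = -0.99
Eliminate b (×(-50) and ×(-110), subtract): 5000·a = -8.900 → a = ∂h/∂x = -0.001780
Back-substitute: b = ∂h/∂y = +0.01802.
Head at (60, -50) = 97.19 + (-0.001780)·(-40) + (+0.01802)·(-250) = 92.76 m.
That is lower than the 96.20 m at C, so the point is downgradient.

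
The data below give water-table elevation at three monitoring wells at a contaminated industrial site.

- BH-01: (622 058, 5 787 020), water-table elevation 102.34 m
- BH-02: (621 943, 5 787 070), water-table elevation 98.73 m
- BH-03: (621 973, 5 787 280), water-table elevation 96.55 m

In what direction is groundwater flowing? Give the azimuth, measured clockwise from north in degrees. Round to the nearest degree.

299°

With h = a·x + b·y + c and BH-01 as origin, the differences give:
  (-115)·a + 50·b = -3.61
  (-85)·a + 260·b = -5.79
Eliminate b (×260 and ×50, subtract): -25650·a = -649.100 → a = ∂h/∂x = +0.02531
Back-substitute: b = ∂h/∂y = -0.01400.
Flow direction (−∇h) has components (-0.02531 E, +0.01400 N).
Azimuth = atan2(E, N) = atan2(-0.02531, +0.01400) = 298.9° ≈ 299°.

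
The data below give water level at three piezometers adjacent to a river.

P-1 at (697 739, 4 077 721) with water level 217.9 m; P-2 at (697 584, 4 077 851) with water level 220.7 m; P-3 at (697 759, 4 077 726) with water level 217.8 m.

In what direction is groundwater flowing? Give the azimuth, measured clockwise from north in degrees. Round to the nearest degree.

146°

Taking P-1 as reference: P-2−P-1 = (-155, 130, +2.8); P-3−P-1 = (20, 5, -0.1).
Determinant of the coordinate differences = (-155)·5 − 20·130 = -3375.
∂h/∂x = [(+2.8)·5 − (-0.1)·130] / -3375 = -0.008000
∂h/∂y = [(-155)·(-0.1) − 20·(+2.8)] / -3375 = +0.01200
Flow direction (−∇h) has components (+0.008000 E, -0.01200 N).
Azimuth = atan2(E, N) = atan2(+0.008000, -0.01200) = 146.3° ≈ 146°.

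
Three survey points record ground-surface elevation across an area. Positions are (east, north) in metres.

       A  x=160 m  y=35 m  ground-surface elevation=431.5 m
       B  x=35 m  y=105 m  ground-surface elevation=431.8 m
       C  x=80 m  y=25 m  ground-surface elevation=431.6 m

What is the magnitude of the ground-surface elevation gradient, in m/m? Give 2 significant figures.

Taking A as reference: B−A = (-125, 70, +0.3); C−A = (-80, -10, +0.1).
Determinant of the coordinate differences = (-125)·(-10) − (-80)·70 = 6850.
∂z/∂x = [(+0.3)·(-10) − (+0.1)·70] / 6850 = -0.001460
∂z/∂y = [(-125)·(+0.1) − (-80)·(+0.3)] / 6850 = +0.001679
|∇f| = √(-0.001460² + 0.001679²) = 0.002225 m/m

0.0022 m/m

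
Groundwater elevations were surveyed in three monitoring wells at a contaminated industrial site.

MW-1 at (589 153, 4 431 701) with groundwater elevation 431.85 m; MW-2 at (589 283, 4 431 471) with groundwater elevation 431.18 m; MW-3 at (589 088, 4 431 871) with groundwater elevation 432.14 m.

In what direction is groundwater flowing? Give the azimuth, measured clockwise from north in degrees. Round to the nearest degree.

With h = a·x + b·y + c and MW-1 as origin, the differences give:
  130·a + (-230)·b = -0.67
  (-65)·a + 170·b = +0.29
Eliminate b (×170 and ×(-230), subtract): 7150·a = -47.200 → a = ∂h/∂x = -0.006601
Back-substitute: b = ∂h/∂y = -0.0008182.
Flow direction (−∇h) has components (+0.006601 E, +0.0008182 N).
Azimuth = atan2(E, N) = atan2(+0.006601, +0.0008182) = 82.9° ≈ 083°.

083°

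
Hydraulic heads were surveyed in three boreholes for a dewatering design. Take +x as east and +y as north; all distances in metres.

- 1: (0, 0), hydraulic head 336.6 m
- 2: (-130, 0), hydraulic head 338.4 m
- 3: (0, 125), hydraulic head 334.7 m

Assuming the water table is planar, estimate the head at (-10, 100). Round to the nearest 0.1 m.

∂h/∂x = (338.4 − 336.6) / (-130 − 0) = -0.01385
∂h/∂y = (334.7 − 336.6) / (125 − 0) = -0.01520
h(-10, 100) = 336.6 + (-0.01385)·(-10) + (-0.01520)·(100) = 336.6 +0.138 -1.520 = 335.218 m.

335.2 m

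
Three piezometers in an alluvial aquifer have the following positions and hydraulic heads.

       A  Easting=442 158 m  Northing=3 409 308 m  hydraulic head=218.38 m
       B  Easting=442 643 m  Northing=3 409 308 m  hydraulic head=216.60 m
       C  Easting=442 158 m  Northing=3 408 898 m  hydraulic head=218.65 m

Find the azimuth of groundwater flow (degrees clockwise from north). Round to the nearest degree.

∂h/∂x = (216.60 − 218.38) / (442643 − 442158) = -0.003670
∂h/∂y = (218.65 − 218.38) / (3408898 − 3409308) = -0.0006585
Flow direction (−∇h) has components (+0.003670 E, +0.0006585 N).
Azimuth = atan2(E, N) = atan2(+0.003670, +0.0006585) = 79.8° ≈ 080°.

080°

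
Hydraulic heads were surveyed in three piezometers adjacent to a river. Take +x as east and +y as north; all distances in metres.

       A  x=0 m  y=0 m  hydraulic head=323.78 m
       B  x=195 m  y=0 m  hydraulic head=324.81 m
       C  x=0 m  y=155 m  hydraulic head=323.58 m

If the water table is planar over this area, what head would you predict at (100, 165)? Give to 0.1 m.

324.1 m

∂h/∂x = (324.81 − 323.78) / (195 − 0) = +0.005282
∂h/∂y = (323.58 − 323.78) / (155 − 0) = -0.001290
h(100, 165) = 323.78 + (+0.005282)·(100) + (-0.001290)·(165) = 323.78 +0.528 -0.213 = 324.095 m.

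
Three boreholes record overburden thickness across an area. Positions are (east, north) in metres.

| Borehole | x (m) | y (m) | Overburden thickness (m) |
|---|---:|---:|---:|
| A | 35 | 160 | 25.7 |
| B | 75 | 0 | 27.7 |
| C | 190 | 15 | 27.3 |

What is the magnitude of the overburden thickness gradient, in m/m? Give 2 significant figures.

Three-point gradient (reference A): Δ to B = (40, -160, +2.0), Δ to C = (155, -145, +1.6).
∂d/∂x = -0.001789, ∂d/∂y = -0.01295 (det = 19000).
|∇f| = √(-0.001789² + -0.01295²) = 0.01307 m/m

0.013 m/m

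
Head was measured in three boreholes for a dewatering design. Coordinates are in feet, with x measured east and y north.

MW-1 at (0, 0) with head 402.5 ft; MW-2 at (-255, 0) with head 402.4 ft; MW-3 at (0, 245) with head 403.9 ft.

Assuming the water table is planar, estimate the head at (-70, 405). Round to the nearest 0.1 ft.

404.8 ft

∂h/∂x = (402.4 − 402.5) / (-255 − 0) = +0.0003922
∂h/∂y = (403.9 − 402.5) / (245 − 0) = +0.005714
h(-70, 405) = 402.5 + (+0.0003922)·(-70) + (+0.005714)·(405) = 402.5 -0.027 +2.314 = 404.787 ft.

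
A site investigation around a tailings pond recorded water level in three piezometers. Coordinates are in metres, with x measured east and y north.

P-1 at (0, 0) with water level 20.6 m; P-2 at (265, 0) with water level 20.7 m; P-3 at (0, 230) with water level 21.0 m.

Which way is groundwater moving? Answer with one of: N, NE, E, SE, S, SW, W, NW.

∂h/∂x = (20.7 − 20.6) / (265 − 0) = +0.0003774
∂h/∂y = (21.0 − 20.6) / (230 − 0) = +0.001739
Flow = −∇h = (-0.0003774 east, -0.001739 north), which points south.

S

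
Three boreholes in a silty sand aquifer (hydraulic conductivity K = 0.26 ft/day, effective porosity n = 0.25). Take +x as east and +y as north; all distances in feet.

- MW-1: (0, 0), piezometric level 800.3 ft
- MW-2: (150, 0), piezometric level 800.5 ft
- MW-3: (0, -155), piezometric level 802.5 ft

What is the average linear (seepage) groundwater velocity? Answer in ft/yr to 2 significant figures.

∂h/∂x = (800.5 − 800.3) / (150 − 0) = +0.001333
∂h/∂y = (802.5 − 800.3) / (-155 − 0) = -0.01419
|∇h| = √(0.001333² + -0.01419²) = 0.01425
Seepage velocity v = K·i/n = 0.26 × 0.01425 / 0.25 = 0.01482 ft/day = 5.413 ft/yr.

5.4 ft/yr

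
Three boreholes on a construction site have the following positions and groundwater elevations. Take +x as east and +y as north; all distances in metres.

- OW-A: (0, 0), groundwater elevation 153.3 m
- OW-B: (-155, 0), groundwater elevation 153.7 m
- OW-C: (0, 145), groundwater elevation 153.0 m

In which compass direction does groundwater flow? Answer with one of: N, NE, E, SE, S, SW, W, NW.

NE

∂h/∂x = (153.7 − 153.3) / (-155 − 0) = -0.002581
∂h/∂y = (153.0 − 153.3) / (145 − 0) = -0.002069
Flow = −∇h = (+0.002581 east, +0.002069 north), which points northeast.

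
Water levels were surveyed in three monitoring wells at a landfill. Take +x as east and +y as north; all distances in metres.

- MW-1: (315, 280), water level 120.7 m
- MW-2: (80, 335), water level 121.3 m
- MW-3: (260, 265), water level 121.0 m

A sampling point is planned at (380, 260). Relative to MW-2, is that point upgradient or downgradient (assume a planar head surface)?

downgradient

Taking MW-1 as reference: MW-2−MW-1 = (-235, 55, +0.6); MW-3−MW-1 = (-55, -15, +0.3).
Solve a·Δx + b·Δy = Δh: det = (-235)·(-15) − (-55)·55 = 6550.
∂h/∂x = [(+0.6)·(-15) − (+0.3)·55] / 6550 = -0.003893
∂h/∂y = [(-235)·(+0.3) − (-55)·(+0.6)] / 6550 = -0.005725
Head at (380, 260) = 120.7 + (-0.003893)·(65) + (-0.005725)·(-20) = 120.56 m.
That is lower than the 121.3 m at MW-2, so the point is downgradient.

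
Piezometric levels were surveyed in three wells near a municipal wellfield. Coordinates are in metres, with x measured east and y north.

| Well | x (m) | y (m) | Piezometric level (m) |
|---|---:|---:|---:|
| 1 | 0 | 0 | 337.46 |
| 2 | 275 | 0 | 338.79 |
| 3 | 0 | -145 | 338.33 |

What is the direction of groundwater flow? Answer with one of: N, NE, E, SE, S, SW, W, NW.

NW

∂h/∂x = (338.79 − 337.46) / (275 − 0) = +0.004836
∂h/∂y = (338.33 − 337.46) / (-145 − 0) = -0.006000
Flow = −∇h = (-0.004836 east, +0.006000 north), which points northwest.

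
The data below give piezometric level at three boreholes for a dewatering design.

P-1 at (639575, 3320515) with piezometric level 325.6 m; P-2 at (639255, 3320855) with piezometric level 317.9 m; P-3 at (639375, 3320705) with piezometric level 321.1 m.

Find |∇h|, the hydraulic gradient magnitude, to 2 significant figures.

0.017

With h = a·x + b·y + c and P-1 as origin, the differences give:
  (-320)·a + 340·b = -7.7
  (-200)·a + 190·b = -4.5
Eliminate b (×190 and ×340, subtract): 7200·a = 67.00 → a = ∂h/∂x = +0.009306
Back-substitute: b = ∂h/∂y = -0.01389.
|∇h| = √(0.009306² + -0.01389²) = 0.01672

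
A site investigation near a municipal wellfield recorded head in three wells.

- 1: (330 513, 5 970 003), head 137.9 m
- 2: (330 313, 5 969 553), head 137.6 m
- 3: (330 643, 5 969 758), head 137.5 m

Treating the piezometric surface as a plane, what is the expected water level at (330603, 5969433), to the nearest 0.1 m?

137.2 m

Differences from 1: to 2 (Δx, Δy, Δh) = (-200, -450, -0.3); to 3 = (130, -245, -0.4).
Determinant of the coordinate differences = (-200)·(-245) − 130·(-450) = 107500.
∂h/∂x = [(-0.3)·(-245) − (-0.4)·(-450)] / 107500 = -0.0009907
∂h/∂y = [(-200)·(-0.4) − 130·(-0.3)] / 107500 = +0.001107
h(330603, 5969433) = 137.9 + (-0.0009907)·(90) + (+0.001107)·(-570) = 137.9 -0.089 -0.631 = 137.180 m.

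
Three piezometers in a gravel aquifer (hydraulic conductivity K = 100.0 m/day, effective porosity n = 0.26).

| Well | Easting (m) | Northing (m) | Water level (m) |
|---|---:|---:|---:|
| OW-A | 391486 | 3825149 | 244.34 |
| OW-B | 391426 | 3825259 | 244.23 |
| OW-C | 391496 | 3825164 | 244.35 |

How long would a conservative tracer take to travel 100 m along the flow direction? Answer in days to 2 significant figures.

190 days

With h = a·x + b·y + c and OW-A as origin, the differences give:
  (-60)·a + 110·b = -0.11
  10·a + 15·b = +0.01
Eliminate b (×15 and ×110, subtract): -2000·a = -2.750 → a = ∂h/∂x = +0.001375
Back-substitute: b = ∂h/∂y = -0.0002500.
|∇h| = √(0.001375² + -0.0002500²) = 0.001398
Seepage velocity v = K·i/n = 100.0 × 0.001398 / 0.26 = 0.5377 m/day.
t = 100 / 0.5377 = 186 days.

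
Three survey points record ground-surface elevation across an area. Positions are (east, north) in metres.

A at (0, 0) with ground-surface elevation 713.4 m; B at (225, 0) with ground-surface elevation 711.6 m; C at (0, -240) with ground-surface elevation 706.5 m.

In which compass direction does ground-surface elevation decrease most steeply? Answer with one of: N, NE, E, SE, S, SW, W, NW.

∂z/∂x = (711.6 − 713.4) / (225 − 0) = -0.008000
∂z/∂y = (706.5 − 713.4) / (-240 − 0) = +0.02875
Steepest decrease is along −∇f = (+0.008000 E, -0.02875 N) → south.

S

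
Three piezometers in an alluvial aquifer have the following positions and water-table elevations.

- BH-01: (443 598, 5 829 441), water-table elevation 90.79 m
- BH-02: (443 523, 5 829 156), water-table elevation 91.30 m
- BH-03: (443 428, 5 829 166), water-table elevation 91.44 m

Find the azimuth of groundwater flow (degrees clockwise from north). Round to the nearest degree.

050°

With h = a·x + b·y + c and BH-01 as origin, the differences give:
  (-75)·a + (-285)·b = +0.51
  (-170)·a + (-275)·b = +0.65
Eliminate b (×(-275) and ×(-285), subtract): -27825·a = 45.000 → a = ∂h/∂x = -0.001617
Back-substitute: b = ∂h/∂y = -0.001364.
Flow direction (−∇h) has components (+0.001617 E, +0.001364 N).
Azimuth = atan2(E, N) = atan2(+0.001617, +0.001364) = 49.9° ≈ 050°.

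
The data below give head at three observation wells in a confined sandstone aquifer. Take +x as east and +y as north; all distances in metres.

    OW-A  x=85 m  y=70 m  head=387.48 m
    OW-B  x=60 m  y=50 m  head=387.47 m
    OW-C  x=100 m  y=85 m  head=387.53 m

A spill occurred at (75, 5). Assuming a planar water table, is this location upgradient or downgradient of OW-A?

downgradient

Three-point gradient (reference OW-A): Δ to OW-B = (-25, -20, -0.01), Δ to OW-C = (15, 15, +0.05).
∂h/∂x = -0.01133, ∂h/∂y = +0.01467 (det = -75).
Head at (75, 5) = 387.48 + (-0.01133)·(-10) + (+0.01467)·(-65) = 386.64 m.
That is lower than the 387.48 m at OW-A, so the point is downgradient.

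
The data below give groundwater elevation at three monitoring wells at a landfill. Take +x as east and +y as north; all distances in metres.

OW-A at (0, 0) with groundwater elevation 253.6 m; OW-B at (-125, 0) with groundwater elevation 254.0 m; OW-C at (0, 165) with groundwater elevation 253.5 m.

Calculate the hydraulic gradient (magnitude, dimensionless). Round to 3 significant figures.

0.00326

∂h/∂x = (254.0 − 253.6) / (-125 − 0) = -0.003200
∂h/∂y = (253.5 − 253.6) / (165 − 0) = -0.0006061
|∇h| = √(-0.003200² + -0.0006061²) = 0.003257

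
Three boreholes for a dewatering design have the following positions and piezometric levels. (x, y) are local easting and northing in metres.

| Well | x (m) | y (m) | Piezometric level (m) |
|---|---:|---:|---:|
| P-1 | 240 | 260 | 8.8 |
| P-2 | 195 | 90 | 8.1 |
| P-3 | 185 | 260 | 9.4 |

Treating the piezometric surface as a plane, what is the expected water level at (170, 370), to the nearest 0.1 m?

Differences from P-1: to P-2 (Δx, Δy, Δh) = (-45, -170, -0.7); to P-3 = (-55, 0, +0.6).
Solve a·Δx + b·Δy = Δh: det = (-45)·0 − (-55)·(-170) = -9350.
∂h/∂x = [(-0.7)·0 − (+0.6)·(-170)] / -9350 = -0.01091
∂h/∂y = [(-45)·(+0.6) − (-55)·(-0.7)] / -9350 = +0.007005
h(170, 370) = 8.8 + (-0.01091)·(-70) + (+0.007005)·(110) = 8.8 +0.764 +0.771 = 10.334 m.

10.3 m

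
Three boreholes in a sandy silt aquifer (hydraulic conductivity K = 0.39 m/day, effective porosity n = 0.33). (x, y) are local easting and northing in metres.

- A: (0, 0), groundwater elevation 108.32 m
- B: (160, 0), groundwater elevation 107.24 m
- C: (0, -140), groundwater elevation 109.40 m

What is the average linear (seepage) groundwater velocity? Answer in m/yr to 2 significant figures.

4.4 m/yr

∂h/∂x = (107.24 − 108.32) / (160 − 0) = -0.006750
∂h/∂y = (109.40 − 108.32) / (-140 − 0) = -0.007714
|∇h| = √(-0.006750² + -0.007714²) = 0.01025
Seepage velocity v = K·i/n = 0.39 × 0.01025 / 0.33 = 0.01211 m/day = 4.423 m/yr.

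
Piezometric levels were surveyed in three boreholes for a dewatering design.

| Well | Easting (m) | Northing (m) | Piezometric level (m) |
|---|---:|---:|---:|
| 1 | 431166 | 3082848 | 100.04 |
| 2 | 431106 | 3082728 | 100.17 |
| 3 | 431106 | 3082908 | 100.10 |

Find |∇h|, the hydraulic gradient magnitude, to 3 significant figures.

0.00144

With h = a·x + b·y + c and 1 as origin, the differences give:
  (-60)·a + (-120)·b = +0.13
  (-60)·a + 60·b = +0.06
Eliminate b (×60 and ×(-120), subtract): -10800·a = 15.000 → a = ∂h/∂x = -0.001389
Back-substitute: b = ∂h/∂y = -0.0003889.
|∇h| = √(-0.001389² + -0.0003889²) = 0.001442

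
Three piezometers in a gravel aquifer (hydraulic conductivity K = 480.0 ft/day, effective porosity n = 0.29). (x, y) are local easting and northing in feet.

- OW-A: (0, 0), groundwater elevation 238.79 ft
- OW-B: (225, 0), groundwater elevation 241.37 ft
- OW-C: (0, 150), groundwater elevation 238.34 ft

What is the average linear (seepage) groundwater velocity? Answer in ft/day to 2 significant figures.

20 ft/day

∂h/∂x = (241.37 − 238.79) / (225 − 0) = +0.01147
∂h/∂y = (238.34 − 238.79) / (150 − 0) = -0.003000
|∇h| = √(0.01147² + -0.003000²) = 0.01186
Seepage velocity v = K·i/n = 480.0 × 0.01186 / 0.29 = 19.63 ft/day.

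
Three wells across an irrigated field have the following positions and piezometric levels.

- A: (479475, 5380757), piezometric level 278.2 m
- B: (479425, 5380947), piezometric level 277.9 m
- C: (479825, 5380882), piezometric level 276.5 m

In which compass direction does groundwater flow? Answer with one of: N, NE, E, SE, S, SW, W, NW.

NE

Taking A as reference: B−A = (-50, 190, -0.3); C−A = (350, 125, -1.7).
Solve a·Δx + b·Δy = Δh: det = (-50)·125 − 350·190 = -72750.
∂h/∂x = [(-0.3)·125 − (-1.7)·190] / -72750 = -0.003924
∂h/∂y = [(-50)·(-1.7) − 350·(-0.3)] / -72750 = -0.002612
Flow = −∇h = (+0.003924 east, +0.002612 north), which points northeast.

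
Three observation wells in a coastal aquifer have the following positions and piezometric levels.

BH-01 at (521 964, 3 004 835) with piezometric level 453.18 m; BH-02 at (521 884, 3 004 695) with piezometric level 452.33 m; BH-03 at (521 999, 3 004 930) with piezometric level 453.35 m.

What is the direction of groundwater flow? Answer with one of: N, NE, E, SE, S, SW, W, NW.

With h = a·x + b·y + c and BH-01 as origin, the differences give:
  (-80)·a + (-140)·b = -0.85
  35·a + 95·b = +0.17
Eliminate b (×95 and ×(-140), subtract): -2700·a = -56.950 → a = ∂h/∂x = +0.02109
Back-substitute: b = ∂h/∂y = -0.005981.
Flow = −∇h = (-0.02109 east, +0.005981 north), which points west.

W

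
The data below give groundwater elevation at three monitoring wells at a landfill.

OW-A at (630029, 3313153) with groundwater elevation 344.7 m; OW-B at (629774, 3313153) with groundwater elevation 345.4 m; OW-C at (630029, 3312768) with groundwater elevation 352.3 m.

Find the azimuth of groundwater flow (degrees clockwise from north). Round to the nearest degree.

∂h/∂x = (345.4 − 344.7) / (629774 − 630029) = -0.002745
∂h/∂y = (352.3 − 344.7) / (3312768 − 3313153) = -0.01974
Flow direction (−∇h) has components (+0.002745 E, +0.01974 N).
Azimuth = atan2(E, N) = atan2(+0.002745, +0.01974) = 7.9° ≈ 008°.

008°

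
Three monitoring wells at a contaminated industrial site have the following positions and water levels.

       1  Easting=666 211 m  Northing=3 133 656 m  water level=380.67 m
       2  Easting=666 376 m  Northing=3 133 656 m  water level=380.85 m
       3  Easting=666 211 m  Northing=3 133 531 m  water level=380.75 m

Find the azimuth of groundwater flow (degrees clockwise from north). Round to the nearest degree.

300°

∂h/∂x = (380.85 − 380.67) / (666376 − 666211) = +0.001091
∂h/∂y = (380.75 − 380.67) / (3133531 − 3133656) = -0.0006400
Flow direction (−∇h) has components (-0.001091 E, +0.0006400 N).
Azimuth = atan2(E, N) = atan2(-0.001091, +0.0006400) = 300.4° ≈ 300°.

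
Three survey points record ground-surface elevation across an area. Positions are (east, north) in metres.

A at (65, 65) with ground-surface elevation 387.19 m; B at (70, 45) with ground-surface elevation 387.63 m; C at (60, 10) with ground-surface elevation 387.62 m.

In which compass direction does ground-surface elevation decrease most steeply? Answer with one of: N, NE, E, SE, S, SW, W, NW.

Taking A as reference: B−A = (5, -20, +0.44); C−A = (-5, -55, +0.43).
Determinant of the coordinate differences = 5·(-55) − (-5)·(-20) = -375.
∂z/∂x = [(+0.44)·(-55) − (+0.43)·(-20)] / -375 = +0.04160
∂z/∂y = [5·(+0.43) − (-5)·(+0.44)] / -375 = -0.01160
Steepest decrease is along −∇f = (-0.04160 E, +0.01160 N) → west.

W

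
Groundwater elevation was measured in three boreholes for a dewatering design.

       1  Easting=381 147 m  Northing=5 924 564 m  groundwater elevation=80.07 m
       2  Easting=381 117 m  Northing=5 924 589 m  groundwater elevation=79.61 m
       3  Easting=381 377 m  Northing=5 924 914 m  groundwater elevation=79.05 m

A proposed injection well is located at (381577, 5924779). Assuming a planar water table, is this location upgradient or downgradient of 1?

upgradient

Differences from 1: to 2 (Δx, Δy, Δh) = (-30, 25, -0.46); to 3 = (230, 350, -1.02).
Determinant of the coordinate differences = (-30)·350 − 230·25 = -16250.
∂h/∂x = [(-0.46)·350 − (-1.02)·25] / -16250 = +0.008338
∂h/∂y = [(-30)·(-1.02) − 230·(-0.46)] / -16250 = -0.008394
Head at (381577, 5924779) = 80.07 + (+0.008338)·(430) + (-0.008394)·(215) = 81.85 m.
That is higher than the 80.07 m at 1, so the point is upgradient.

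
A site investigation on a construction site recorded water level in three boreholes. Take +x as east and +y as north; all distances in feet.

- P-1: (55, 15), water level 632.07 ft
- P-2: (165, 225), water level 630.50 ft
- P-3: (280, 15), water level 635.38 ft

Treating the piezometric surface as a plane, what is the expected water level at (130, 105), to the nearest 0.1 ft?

631.8 ft

Differences from P-1: to P-2 (Δx, Δy, Δh) = (110, 210, -1.57); to P-3 = (225, 0, +3.31).
Determinant of the coordinate differences = 110·0 − 225·210 = -47250.
∂h/∂x = [(-1.57)·0 − (+3.31)·210] / -47250 = +0.01471
∂h/∂y = [110·(+3.31) − 225·(-1.57)] / -47250 = -0.01518
h(130, 105) = 632.07 + (+0.01471)·(75) + (-0.01518)·(90) = 632.07 +1.103 -1.366 = 631.807 ft.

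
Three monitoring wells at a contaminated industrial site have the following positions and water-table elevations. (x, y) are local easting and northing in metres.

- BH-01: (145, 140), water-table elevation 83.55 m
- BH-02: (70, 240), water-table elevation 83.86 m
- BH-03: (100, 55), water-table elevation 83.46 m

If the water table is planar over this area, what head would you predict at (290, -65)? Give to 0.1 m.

82.9 m

Differences from BH-01: to BH-02 (Δx, Δy, Δh) = (-75, 100, +0.31); to BH-03 = (-45, -85, -0.09).
Determinant of the coordinate differences = (-75)·(-85) − (-45)·100 = 10875.
∂h/∂x = [(+0.31)·(-85) − (-0.09)·100] / 10875 = -0.001595
∂h/∂y = [(-75)·(-0.09) − (-45)·(+0.31)] / 10875 = +0.001903
h(290, -65) = 83.55 + (-0.001595)·(145) + (+0.001903)·(-205) = 83.55 -0.231 -0.390 = 82.928 m.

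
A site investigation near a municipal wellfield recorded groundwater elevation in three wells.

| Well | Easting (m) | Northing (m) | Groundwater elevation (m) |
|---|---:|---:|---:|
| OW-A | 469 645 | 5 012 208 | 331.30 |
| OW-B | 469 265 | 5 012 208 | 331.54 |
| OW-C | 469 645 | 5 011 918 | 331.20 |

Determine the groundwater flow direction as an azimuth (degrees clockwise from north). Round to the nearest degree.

∂h/∂x = (331.54 − 331.30) / (469265 − 469645) = -0.0006316
∂h/∂y = (331.20 − 331.30) / (5011918 − 5012208) = +0.0003448
Flow direction (−∇h) has components (+0.0006316 E, -0.0003448 N).
Azimuth = atan2(E, N) = atan2(+0.0006316, -0.0003448) = 118.6° ≈ 119°.

119°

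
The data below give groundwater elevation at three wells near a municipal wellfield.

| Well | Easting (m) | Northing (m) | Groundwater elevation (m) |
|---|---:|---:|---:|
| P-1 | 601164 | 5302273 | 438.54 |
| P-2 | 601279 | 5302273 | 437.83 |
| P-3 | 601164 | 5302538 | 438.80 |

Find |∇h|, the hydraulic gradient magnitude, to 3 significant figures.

∂h/∂x = (437.83 − 438.54) / (601279 − 601164) = -0.006174
∂h/∂y = (438.80 − 438.54) / (5302538 − 5302273) = +0.0009811
|∇h| = √(-0.006174² + 0.0009811²) = 0.006251

0.00625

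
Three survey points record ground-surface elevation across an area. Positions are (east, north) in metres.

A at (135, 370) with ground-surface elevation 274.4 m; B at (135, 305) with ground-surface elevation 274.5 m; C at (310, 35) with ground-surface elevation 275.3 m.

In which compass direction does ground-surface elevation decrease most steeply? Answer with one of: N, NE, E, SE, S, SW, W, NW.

Taking A as reference: B−A = (0, -65, +0.1); C−A = (175, -335, +0.9).
Solve a·Δx + b·Δy = Δz: det = 0·(-335) − 175·(-65) = 11375.
∂z/∂x = [(+0.1)·(-335) − (+0.9)·(-65)] / 11375 = +0.002198
∂z/∂y = [0·(+0.9) − 175·(+0.1)] / 11375 = -0.001538
Steepest decrease is along −∇f = (-0.002198 E, +0.001538 N) → northwest.

NW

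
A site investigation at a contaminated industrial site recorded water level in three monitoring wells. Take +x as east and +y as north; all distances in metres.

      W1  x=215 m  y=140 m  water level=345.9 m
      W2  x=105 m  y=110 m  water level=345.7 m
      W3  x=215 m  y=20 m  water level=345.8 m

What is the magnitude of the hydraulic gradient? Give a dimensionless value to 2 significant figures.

0.0018

Differences from W1: to W2 (Δx, Δy, Δh) = (-110, -30, -0.2); to W3 = (0, -120, -0.1).
Solve a·Δx + b·Δy = Δh: det = (-110)·(-120) − 0·(-30) = 13200.
∂h/∂x = [(-0.2)·(-120) − (-0.1)·(-30)] / 13200 = +0.001591
∂h/∂y = [(-110)·(-0.1) − 0·(-0.2)] / 13200 = +0.0008333
|∇h| = √(0.001591² + 0.0008333²) = 0.001796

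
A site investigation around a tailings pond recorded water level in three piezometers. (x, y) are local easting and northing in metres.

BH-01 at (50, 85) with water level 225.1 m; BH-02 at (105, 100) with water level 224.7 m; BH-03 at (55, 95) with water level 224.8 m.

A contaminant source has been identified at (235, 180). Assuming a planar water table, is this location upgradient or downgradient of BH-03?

downgradient

Differences from BH-01: to BH-02 (Δx, Δy, Δh) = (55, 15, -0.4); to BH-03 = (5, 10, -0.3).
Solve a·Δx + b·Δy = Δh: det = 55·10 − 5·15 = 475.
∂h/∂x = [(-0.4)·10 − (-0.3)·15] / 475 = +0.001053
∂h/∂y = [55·(-0.3) − 5·(-0.4)] / 475 = -0.03053
Head at (235, 180) = 225.1 + (+0.001053)·(185) + (-0.03053)·(95) = 222.39 m.
That is lower than the 224.8 m at BH-03, so the point is downgradient.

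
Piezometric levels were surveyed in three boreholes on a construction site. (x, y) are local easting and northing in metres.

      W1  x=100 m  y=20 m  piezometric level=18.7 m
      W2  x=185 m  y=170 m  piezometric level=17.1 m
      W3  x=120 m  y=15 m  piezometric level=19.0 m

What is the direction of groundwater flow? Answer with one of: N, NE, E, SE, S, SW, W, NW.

Taking W1 as reference: W2−W1 = (85, 150, -1.6); W3−W1 = (20, -5, +0.3).
Solve a·Δx + b·Δy = Δh: det = 85·(-5) − 20·150 = -3425.
∂h/∂x = [(-1.6)·(-5) − (+0.3)·150] / -3425 = +0.01080
∂h/∂y = [85·(+0.3) − 20·(-1.6)] / -3425 = -0.01679
Flow = −∇h = (-0.01080 east, +0.01679 north), which points northwest.

NW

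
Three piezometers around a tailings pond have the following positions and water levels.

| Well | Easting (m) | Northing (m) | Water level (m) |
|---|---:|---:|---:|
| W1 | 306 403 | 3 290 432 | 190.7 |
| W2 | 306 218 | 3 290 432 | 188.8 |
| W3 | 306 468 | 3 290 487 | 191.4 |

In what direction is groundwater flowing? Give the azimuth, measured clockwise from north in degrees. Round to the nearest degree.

Taking W1 as reference: W2−W1 = (-185, 0, -1.9); W3−W1 = (65, 55, +0.7).
Solve a·Δx + b·Δy = Δh: det = (-185)·55 − 65·0 = -10175.
∂h/∂x = [(-1.9)·55 − (+0.7)·0] / -10175 = +0.01027
∂h/∂y = [(-185)·(+0.7) − 65·(-1.9)] / -10175 = +0.0005897
Flow direction (−∇h) has components (-0.01027 E, -0.0005897 N).
Azimuth = atan2(E, N) = atan2(-0.01027, -0.0005897) = 266.7° ≈ 267°.

267°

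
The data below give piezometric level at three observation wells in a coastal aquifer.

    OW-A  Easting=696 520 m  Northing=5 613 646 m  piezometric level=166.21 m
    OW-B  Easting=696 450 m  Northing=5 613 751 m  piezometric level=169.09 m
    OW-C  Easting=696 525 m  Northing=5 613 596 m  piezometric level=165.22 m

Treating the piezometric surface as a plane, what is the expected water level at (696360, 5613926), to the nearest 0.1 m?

173.5 m

Taking OW-A as reference: OW-B−OW-A = (-70, 105, +2.88); OW-C−OW-A = (5, -50, -0.99).
Solve a·Δx + b·Δy = Δh: det = (-70)·(-50) − 5·105 = 2975.
∂h/∂x = [(+2.88)·(-50) − (-0.99)·105] / 2975 = -0.01346
∂h/∂y = [(-70)·(-0.99) − 5·(+2.88)] / 2975 = +0.01845
h(696360, 5613926) = 166.21 + (-0.01346)·(-160) + (+0.01845)·(280) = 166.21 +2.154 +5.167 = 173.531 m.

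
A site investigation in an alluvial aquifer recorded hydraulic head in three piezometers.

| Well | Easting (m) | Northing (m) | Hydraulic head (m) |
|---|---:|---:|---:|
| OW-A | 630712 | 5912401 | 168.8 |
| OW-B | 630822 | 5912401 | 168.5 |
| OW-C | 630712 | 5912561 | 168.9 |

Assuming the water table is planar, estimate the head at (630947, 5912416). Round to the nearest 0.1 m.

168.2 m

∂h/∂x = (168.5 − 168.8) / (630822 − 630712) = -0.002727
∂h/∂y = (168.9 − 168.8) / (5912561 − 5912401) = +0.0006250
h(630947, 5912416) = 168.8 + (-0.002727)·(235) + (+0.0006250)·(15) = 168.8 -0.641 +0.009 = 168.168 m.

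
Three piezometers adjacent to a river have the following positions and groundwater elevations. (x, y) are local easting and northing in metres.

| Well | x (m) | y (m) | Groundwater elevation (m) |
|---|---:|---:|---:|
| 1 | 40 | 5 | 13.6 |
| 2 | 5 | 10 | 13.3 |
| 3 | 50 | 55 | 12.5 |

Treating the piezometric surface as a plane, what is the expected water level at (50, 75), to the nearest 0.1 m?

Three-point gradient (reference 1): Δ to 2 = (-35, 5, -0.3), Δ to 3 = (10, 50, -1.1).
∂h/∂x = +0.005278, ∂h/∂y = -0.02306 (det = -1800).
h(50, 75) = 13.6 + (+0.005278)·(10) + (-0.02306)·(70) = 13.6 +0.053 -1.614 = 12.039 m.

12.0 m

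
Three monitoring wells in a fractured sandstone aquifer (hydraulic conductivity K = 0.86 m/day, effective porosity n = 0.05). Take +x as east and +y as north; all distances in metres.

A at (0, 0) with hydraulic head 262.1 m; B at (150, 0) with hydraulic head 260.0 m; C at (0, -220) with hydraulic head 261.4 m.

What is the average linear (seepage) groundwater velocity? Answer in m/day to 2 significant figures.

0.25 m/day

∂h/∂x = (260.0 − 262.1) / (150 − 0) = -0.01400
∂h/∂y = (261.4 − 262.1) / (-220 − 0) = +0.003182
|∇h| = √(-0.01400² + 0.003182²) = 0.01436
Seepage velocity v = K·i/n = 0.86 × 0.01436 / 0.05 = 0.247 m/day.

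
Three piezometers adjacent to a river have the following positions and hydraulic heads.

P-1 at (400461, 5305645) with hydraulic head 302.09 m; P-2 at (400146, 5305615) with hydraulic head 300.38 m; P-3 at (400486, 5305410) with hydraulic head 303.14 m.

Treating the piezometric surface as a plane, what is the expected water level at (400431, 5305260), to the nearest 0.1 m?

Taking P-1 as reference: P-2−P-1 = (-315, -30, -1.71); P-3−P-1 = (25, -235, +1.05).
Determinant of the coordinate differences = (-315)·(-235) − 25·(-30) = 74775.
∂h/∂x = [(-1.71)·(-235) − (+1.05)·(-30)] / 74775 = +0.005795
∂h/∂y = [(-315)·(+1.05) − 25·(-1.71)] / 74775 = -0.003852
h(400431, 5305260) = 302.09 + (+0.005795)·(-30) + (-0.003852)·(-385) = 302.09 -0.174 +1.483 = 303.399 m.

303.4 m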